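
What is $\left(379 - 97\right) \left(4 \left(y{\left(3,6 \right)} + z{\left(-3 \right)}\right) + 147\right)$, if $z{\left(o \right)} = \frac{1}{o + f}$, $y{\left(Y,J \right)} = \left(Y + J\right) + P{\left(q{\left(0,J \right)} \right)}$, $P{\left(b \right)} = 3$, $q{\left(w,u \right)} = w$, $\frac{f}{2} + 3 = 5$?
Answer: $56118$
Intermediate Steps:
$f = 4$ ($f = -6 + 2 \cdot 5 = -6 + 10 = 4$)
$y{\left(Y,J \right)} = 3 + J + Y$ ($y{\left(Y,J \right)} = \left(Y + J\right) + 3 = \left(J + Y\right) + 3 = 3 + J + Y$)
$z{\left(o \right)} = \frac{1}{4 + o}$ ($z{\left(o \right)} = \frac{1}{o + 4} = \frac{1}{4 + o}$)
$\left(379 - 97\right) \left(4 \left(y{\left(3,6 \right)} + z{\left(-3 \right)}\right) + 147\right) = \left(379 - 97\right) \left(4 \left(\left(3 + 6 + 3\right) + \frac{1}{4 - 3}\right) + 147\right) = 282 \left(4 \left(12 + 1^{-1}\right) + 147\right) = 282 \left(4 \left(12 + 1\right) + 147\right) = 282 \left(4 \cdot 13 + 147\right) = 282 \left(52 + 147\right) = 282 \cdot 199 = 56118$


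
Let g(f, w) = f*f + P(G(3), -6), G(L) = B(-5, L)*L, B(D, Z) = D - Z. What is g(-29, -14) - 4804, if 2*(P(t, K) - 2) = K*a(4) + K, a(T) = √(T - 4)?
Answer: -3964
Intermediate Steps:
a(T) = √(-4 + T)
G(L) = L*(-5 - L) (G(L) = (-5 - L)*L = L*(-5 - L))
P(t, K) = 2 + K/2 (P(t, K) = 2 + (K*√(-4 + 4) + K)/2 = 2 + (K*√0 + K)/2 = 2 + (K*0 + K)/2 = 2 + (0 + K)/2 = 2 + K/2)
g(f, w) = -1 + f² (g(f, w) = f*f + (2 + (½)*(-6)) = f² + (2 - 3) = f² - 1 = -1 + f²)
g(-29, -14) - 4804 = (-1 + (-29)²) - 4804 = (-1 + 841) - 4804 = 840 - 4804 = -3964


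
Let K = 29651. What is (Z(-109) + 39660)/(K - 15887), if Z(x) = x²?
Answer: 1393/372 ≈ 3.7446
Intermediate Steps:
(Z(-109) + 39660)/(K - 15887) = ((-109)² + 39660)/(29651 - 15887) = (11881 + 39660)/13764 = 51541*(1/13764) = 1393/372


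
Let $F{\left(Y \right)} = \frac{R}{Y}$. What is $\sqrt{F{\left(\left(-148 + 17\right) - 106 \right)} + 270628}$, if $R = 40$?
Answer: $\frac{2 \sqrt{3800223663}}{237} \approx 520.22$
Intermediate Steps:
$F{\left(Y \right)} = \frac{40}{Y}$
$\sqrt{F{\left(\left(-148 + 17\right) - 106 \right)} + 270628} = \sqrt{\frac{40}{\left(-148 + 17\right) - 106} + 270628} = \sqrt{\frac{40}{-131 - 106} + 270628} = \sqrt{\frac{40}{-237} + 270628} = \sqrt{40 \left(- \frac{1}{237}\right) + 270628} = \sqrt{- \frac{40}{237} + 270628} = \sqrt{\frac{64138796}{237}} = \frac{2 \sqrt{3800223663}}{237}$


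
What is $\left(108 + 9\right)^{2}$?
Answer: $13689$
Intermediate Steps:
$\left(108 + 9\right)^{2} = 117^{2} = 13689$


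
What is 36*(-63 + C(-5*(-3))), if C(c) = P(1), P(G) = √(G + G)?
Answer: -2268 + 36*√2 ≈ -2217.1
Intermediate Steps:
P(G) = √2*√G (P(G) = √(2*G) = √2*√G)
C(c) = √2 (C(c) = √2*√1 = √2*1 = √2)
36*(-63 + C(-5*(-3))) = 36*(-63 + √2) = -2268 + 36*√2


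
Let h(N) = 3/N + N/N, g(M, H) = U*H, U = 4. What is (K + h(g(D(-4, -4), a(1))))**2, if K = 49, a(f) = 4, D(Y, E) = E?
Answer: 644809/256 ≈ 2518.8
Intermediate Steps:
g(M, H) = 4*H
h(N) = 1 + 3/N (h(N) = 3/N + 1 = 1 + 3/N)
(K + h(g(D(-4, -4), a(1))))**2 = (49 + (3 + 4*4)/((4*4)))**2 = (49 + (3 + 16)/16)**2 = (49 + (1/16)*19)**2 = (49 + 19/16)**2 = (803/16)**2 = 644809/256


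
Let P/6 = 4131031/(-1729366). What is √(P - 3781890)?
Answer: I*√2827641715090278729/864683 ≈ 1944.7*I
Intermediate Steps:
P = -12393093/864683 (P = 6*(4131031/(-1729366)) = 6*(4131031*(-1/1729366)) = 6*(-4131031/1729366) = -12393093/864683 ≈ -14.333)
√(P - 3781890) = √(-12393093/864683 - 3781890) = √(-3270148383963/864683) = I*√2827641715090278729/864683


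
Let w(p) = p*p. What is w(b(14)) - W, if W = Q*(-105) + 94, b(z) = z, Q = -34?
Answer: -3468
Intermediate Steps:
W = 3664 (W = -34*(-105) + 94 = 3570 + 94 = 3664)
w(p) = p²
w(b(14)) - W = 14² - 1*3664 = 196 - 3664 = -3468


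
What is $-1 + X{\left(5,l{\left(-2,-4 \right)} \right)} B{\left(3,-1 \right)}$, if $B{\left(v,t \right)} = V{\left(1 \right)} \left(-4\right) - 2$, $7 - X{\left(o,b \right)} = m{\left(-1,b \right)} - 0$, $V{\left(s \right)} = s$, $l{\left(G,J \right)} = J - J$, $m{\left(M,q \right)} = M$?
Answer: $-49$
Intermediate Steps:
$l{\left(G,J \right)} = 0$
$X{\left(o,b \right)} = 8$ ($X{\left(o,b \right)} = 7 - \left(-1 - 0\right) = 7 - \left(-1 + 0\right) = 7 - -1 = 7 + 1 = 8$)
$B{\left(v,t \right)} = -6$ ($B{\left(v,t \right)} = 1 \left(-4\right) - 2 = -4 - 2 = -6$)
$-1 + X{\left(5,l{\left(-2,-4 \right)} \right)} B{\left(3,-1 \right)} = -1 + 8 \left(-6\right) = -1 - 48 = -49$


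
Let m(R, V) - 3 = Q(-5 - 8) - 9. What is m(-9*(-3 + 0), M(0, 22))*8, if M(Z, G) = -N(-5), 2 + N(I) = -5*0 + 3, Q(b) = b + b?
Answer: -256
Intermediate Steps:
Q(b) = 2*b
N(I) = 1 (N(I) = -2 + (-5*0 + 3) = -2 + (0 + 3) = -2 + 3 = 1)
M(Z, G) = -1 (M(Z, G) = -1*1 = -1)
m(R, V) = -32 (m(R, V) = 3 + (2*(-5 - 8) - 9) = 3 + (2*(-13) - 9) = 3 + (-26 - 9) = 3 - 35 = -32)
m(-9*(-3 + 0), M(0, 22))*8 = -32*8 = -256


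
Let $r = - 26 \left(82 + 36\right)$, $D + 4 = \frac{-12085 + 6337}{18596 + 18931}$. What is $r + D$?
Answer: $- \frac{38429564}{12509} \approx -3072.2$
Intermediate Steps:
$D = - \frac{51952}{12509}$ ($D = -4 + \frac{-12085 + 6337}{18596 + 18931} = -4 - \frac{5748}{37527} = -4 - \frac{1916}{12509} = - \frac{51952}{12509} \approx -4.1532$)
$r = -3068$ ($r = \left(-26\right) 118 = -3068$)
$r + D = -3068 - \frac{51952}{12509} = - \frac{38429564}{12509}$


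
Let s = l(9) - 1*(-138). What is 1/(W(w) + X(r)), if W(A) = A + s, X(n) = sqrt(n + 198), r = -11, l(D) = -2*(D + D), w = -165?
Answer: -63/3782 - sqrt(187)/3782 ≈ -0.020274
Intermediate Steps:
l(D) = -4*D
s = 102 (s = -4*9 - 1*(-138) = -36 + 138 = 102)
X(n) = sqrt(198 + n)
W(A) = 102 + A (W(A) = A + 102 = 102 + A)
1/(W(w) + X(r)) = 1/((102 - 165) + sqrt(198 - 11)) = 1/(-63 + sqrt(187))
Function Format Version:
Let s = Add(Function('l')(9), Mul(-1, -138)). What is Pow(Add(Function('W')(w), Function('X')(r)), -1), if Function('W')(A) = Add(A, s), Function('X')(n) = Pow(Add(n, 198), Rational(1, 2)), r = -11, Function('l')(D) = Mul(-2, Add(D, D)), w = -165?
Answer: Add(Rational(-63, 3782), Mul(Rational(-1, 3782), Pow(187, Rational(1, 2)))) ≈ -0.020274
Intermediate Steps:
Function('l')(D) = Mul(-4, D) (Function('l')(D) = Mul(-2, Mul(2, D)) = Mul(-4, D))
s = 102 (s = Add(Mul(-4, 9), Mul(-1, -138)) = Add(-36, 138) = 102)
Function('X')(n) = Pow(Add(198, n), Rational(1, 2))
Function('W')(A) = Add(102, A) (Function('W')(A) = Add(A, 102) = Add(102, A))
Pow(Add(Function('W')(w), Function('X')(r)), -1) = Pow(Add(Add(102, -165), Pow(Add(198, -11), Rational(1, 2))), -1) = Pow(Add(-63, Pow(187, Rational(1, 2))), -1)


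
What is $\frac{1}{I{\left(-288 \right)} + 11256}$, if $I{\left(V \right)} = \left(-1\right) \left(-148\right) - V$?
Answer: $\frac{1}{11692} \approx 8.5529 \cdot 10^{-5}$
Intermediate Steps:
$I{\left(V \right)} = 148 - V$
$\frac{1}{I{\left(-288 \right)} + 11256} = \frac{1}{\left(148 - -288\right) + 11256} = \frac{1}{\left(148 + 288\right) + 11256} = \frac{1}{436 + 11256} = \frac{1}{11692}$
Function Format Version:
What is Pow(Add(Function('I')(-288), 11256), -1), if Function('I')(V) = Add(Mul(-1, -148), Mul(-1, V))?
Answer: Rational(1, 11692) ≈ 8.5529e-5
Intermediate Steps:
Function('I')(V) = Add(148, Mul(-1, V))
Pow(Add(Function('I')(-288), 11256), -1) = Pow(Add(Add(148, Mul(-1, -288)), 11256), -1) = Pow(Add(Add(148, 288), 11256), -1) = Pow(Add(436, 11256), -1) = Pow(11692, -1) = Rational(1, 11692)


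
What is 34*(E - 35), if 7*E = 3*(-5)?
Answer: -8840/7 ≈ -1262.9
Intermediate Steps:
E = -15/7 (E = (3*(-5))/7 = (1/7)*(-15) = -15/7 ≈ -2.1429)
34*(E - 35) = 34*(-15/7 - 35) = 34*(-260/7) = -8840/7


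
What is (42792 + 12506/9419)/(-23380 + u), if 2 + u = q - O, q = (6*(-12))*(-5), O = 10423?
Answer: -403070354/315018455 ≈ -1.2795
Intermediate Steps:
q = 360 (q = -72*(-5) = 360)
u = -10065 (u = -2 + (360 - 1*10423) = -2 + (360 - 10423) = -2 - 10063 = -10065)
(42792 + 12506/9419)/(-23380 + u) = (42792 + 12506/9419)/(-23380 - 10065) = (42792 + 12506*(1/9419))/(-33445) = (42792 + 12506/9419)*(-1/33445) = (403070354/9419)*(-1/33445) = -403070354/315018455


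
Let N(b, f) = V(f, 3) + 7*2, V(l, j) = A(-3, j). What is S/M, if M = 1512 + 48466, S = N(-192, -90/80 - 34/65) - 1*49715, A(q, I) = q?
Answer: -24852/24989 ≈ -0.99452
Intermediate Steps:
V(l, j) = -3
N(b, f) = 11 (N(b, f) = -3 + 7*2 = -3 + 14 = 11)
S = -49704 (S = 11 - 1*49715 = 11 - 49715 = -49704)
M = 49978
S/M = -49704/49978 = -49704*1/49978 = -24852/24989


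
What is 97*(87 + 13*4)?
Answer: 13483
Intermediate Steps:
97*(87 + 13*4) = 97*(87 + 52) = 97*139 = 13483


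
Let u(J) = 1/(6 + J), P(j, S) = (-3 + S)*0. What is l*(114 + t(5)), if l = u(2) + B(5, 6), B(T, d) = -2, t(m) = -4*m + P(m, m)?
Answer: -705/4 ≈ -176.25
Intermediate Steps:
P(j, S) = 0
t(m) = -4*m (t(m) = -4*m + 0 = -4*m)
l = -15/8 (l = 1/(6 + 2) - 2 = 1/8 - 2 = ⅛ - 2 = -15/8 ≈ -1.8750)
l*(114 + t(5)) = -15*(114 - 4*5)/8 = -15*(114 - 20)/8 = -15/8*94 = -705/4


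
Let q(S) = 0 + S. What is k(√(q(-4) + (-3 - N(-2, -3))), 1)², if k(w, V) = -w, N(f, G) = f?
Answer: -5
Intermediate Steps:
q(S) = S
k(√(q(-4) + (-3 - N(-2, -3))), 1)² = (-√(-4 + (-3 - 1*(-2))))² = (-√(-4 + (-3 + 2)))² = (-√(-4 - 1))² = (-√(-5))² = (-I*√5)² = -5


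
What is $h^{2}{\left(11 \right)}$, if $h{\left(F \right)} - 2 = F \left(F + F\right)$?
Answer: $59536$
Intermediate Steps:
$h{\left(F \right)} = 2 + 2 F^{2}$ ($h{\left(F \right)} = 2 + F \left(F + F\right) = 2 + F 2 F = 2 + 2 F^{2}$)
$h^{2}{\left(11 \right)} = \left(2 + 2 \cdot 11^{2}\right)^{2} = \left(2 + 2 \cdot 121\right)^{2} = \left(2 + 242\right)^{2} = 244^{2} = 59536$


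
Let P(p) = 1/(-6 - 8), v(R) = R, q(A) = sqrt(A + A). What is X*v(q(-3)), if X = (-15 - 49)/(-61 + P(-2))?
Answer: 896*I*sqrt(6)/855 ≈ 2.567*I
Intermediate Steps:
q(A) = sqrt(2)*sqrt(A) (q(A) = sqrt(2*A) = sqrt(2)*sqrt(A))
P(p) = -1/14 (P(p) = 1/(-14) = -1/14)
X = 896/855 (X = (-15 - 49)/(-61 - 1/14) = -64/(-855/14) = -64*(-14/855) = 896/855 ≈ 1.0480)
X*v(q(-3)) = 896*(sqrt(2)*sqrt(-3))/855 = 896*(sqrt(2)*(I*sqrt(3)))/855 = 896*(I*sqrt(6))/855 = 896*I*sqrt(6)/855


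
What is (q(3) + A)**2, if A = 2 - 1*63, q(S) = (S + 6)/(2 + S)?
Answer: 87616/25 ≈ 3504.6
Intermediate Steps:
q(S) = (6 + S)/(2 + S)
A = -61 (A = 2 - 63 = -61)
(q(3) + A)**2 = ((6 + 3)/(2 + 3) - 61)**2 = (9/5 - 61)**2 = (-296/5)**2 = 87616/25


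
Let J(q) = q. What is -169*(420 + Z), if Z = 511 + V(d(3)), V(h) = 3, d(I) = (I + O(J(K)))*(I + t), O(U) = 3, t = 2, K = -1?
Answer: -157846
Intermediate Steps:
d(I) = (2 + I)*(3 + I) (d(I) = (I + 3)*(I + 2) = (3 + I)*(2 + I) = (2 + I)*(3 + I))
Z = 514 (Z = 511 + 3 = 514)
-169*(420 + Z) = -169*(420 + 514) = -169*934 = -157846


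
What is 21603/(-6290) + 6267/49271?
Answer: -1024981983/309914590 ≈ -3.3073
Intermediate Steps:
21603/(-6290) + 6267/49271 = 21603*(-1/6290) + 6267*(1/49271) = -21603/6290 + 6267/49271 = -1024981983/309914590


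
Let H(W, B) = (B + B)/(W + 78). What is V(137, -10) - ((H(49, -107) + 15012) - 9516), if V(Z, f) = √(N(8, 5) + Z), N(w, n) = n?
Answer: -697778/127 + √142 ≈ -5482.4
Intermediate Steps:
H(W, B) = 2*B/(78 + W) (H(W, B) = (2*B)/(78 + W) = 2*B/(78 + W))
V(Z, f) = √(5 + Z)
V(137, -10) - ((H(49, -107) + 15012) - 9516) = √(5 + 137) - ((2*(-107)/(78 + 49) + 15012) - 9516) = √142 - ((2*(-107)/127 + 15012) - 9516) = √142 - ((2*(-107)*(1/127) + 15012) - 9516) = √142 - ((-214/127 + 15012) - 9516) = √142 - (1906310/127 - 9516) = √142 - 1*697778/127 = √142 - 697778/127 = -697778/127 + √142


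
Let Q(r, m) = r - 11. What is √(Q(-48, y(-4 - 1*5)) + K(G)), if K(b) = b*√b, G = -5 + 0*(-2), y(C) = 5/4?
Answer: √(-59 - 5*I*√5) ≈ 0.72456 - 7.7152*I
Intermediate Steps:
y(C) = 5/4 (y(C) = 5*(¼) = 5/4)
Q(r, m) = -11 + r
G = -5 (G = -5 + 0 = -5)
K(b) = b^(3/2)
√(Q(-48, y(-4 - 1*5)) + K(G)) = √((-11 - 48) + (-5)^(3/2)) = √(-59 - 5*I*√5)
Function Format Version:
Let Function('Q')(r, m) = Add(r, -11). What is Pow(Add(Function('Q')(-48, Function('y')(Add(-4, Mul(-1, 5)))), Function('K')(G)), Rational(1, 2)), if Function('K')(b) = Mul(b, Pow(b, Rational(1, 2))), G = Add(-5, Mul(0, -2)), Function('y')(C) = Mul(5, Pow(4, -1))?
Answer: Pow(Add(-59, Mul(-5, I, Pow(5, Rational(1, 2)))), Rational(1, 2)) ≈ Add(0.72456, Mul(-7.7152, I))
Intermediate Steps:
Function('y')(C) = Rational(5, 4) (Function('y')(C) = Mul(5, Rational(1, 4)) = Rational(5, 4))
Function('Q')(r, m) = Add(-11, r)
G = -5 (G = Add(-5, 0) = -5)
Function('K')(b) = Pow(b, Rational(3, 2))
Pow(Add(Function('Q')(-48, Function('y')(Add(-4, Mul(-1, 5)))), Function('K')(G)), Rational(1, 2)) = Pow(Add(Add(-11, -48), Pow(-5, Rational(3, 2))), Rational(1, 2)) = Pow(Add(-59, Mul(-5, I, Pow(5, Rational(1, 2)))), Rational(1, 2))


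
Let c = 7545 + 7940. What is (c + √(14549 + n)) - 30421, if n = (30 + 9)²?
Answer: -14936 + √16070 ≈ -14809.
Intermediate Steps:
n = 1521 (n = 39² = 1521)
c = 15485
(c + √(14549 + n)) - 30421 = (15485 + √(14549 + 1521)) - 30421 = (15485 + √16070) - 30421 = -14936 + √16070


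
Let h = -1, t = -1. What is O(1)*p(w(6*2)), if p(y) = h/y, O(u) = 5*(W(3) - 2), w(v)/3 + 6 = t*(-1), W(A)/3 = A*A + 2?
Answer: 31/3 ≈ 10.333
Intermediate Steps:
W(A) = 6 + 3*A**2 (W(A) = 3*(A*A + 2) = 3*(A**2 + 2) = 3*(2 + A**2) = 6 + 3*A**2)
w(v) = -15 (w(v) = -18 + 3*(-1*(-1)) = -18 + 3*1 = -18 + 3 = -15)
O(u) = 155 (O(u) = 5*((6 + 3*3**2) - 2) = 5*((6 + 3*9) - 2) = 5*((6 + 27) - 2) = 5*(33 - 2) = 5*31 = 155)
p(y) = -1/y
O(1)*p(w(6*2)) = 155*(-1/(-15)) = 155*(-1*(-1/15)) = 155*(1/15) = 31/3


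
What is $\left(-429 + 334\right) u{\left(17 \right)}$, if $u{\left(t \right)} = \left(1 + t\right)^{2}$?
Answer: $-30780$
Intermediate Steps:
$\left(-429 + 334\right) u{\left(17 \right)} = \left(-429 + 334\right) \left(1 + 17\right)^{2} = - 95 \cdot 18^{2} = \left(-95\right) 324 = -30780$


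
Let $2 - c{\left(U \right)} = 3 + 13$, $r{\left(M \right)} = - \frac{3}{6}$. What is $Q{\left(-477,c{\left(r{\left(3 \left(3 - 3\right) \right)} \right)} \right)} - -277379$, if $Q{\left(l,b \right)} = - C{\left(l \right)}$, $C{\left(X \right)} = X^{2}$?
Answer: $49850$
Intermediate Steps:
$r{\left(M \right)} = - \frac{1}{2}$ ($r{\left(M \right)} = \left(-3\right) \frac{1}{6} = - \frac{1}{2}$)
$c{\left(U \right)} = -14$ ($c{\left(U \right)} = 2 - \left(3 + 13\right) = 2 - 16 = -14$)
$Q{\left(l,b \right)} = - l^{2}$
$Q{\left(-477,c{\left(r{\left(3 \left(3 - 3\right) \right)} \right)} \right)} - -277379 = - \left(-477\right)^{2} - -277379 = \left(-1\right) 227529 + 277379 = -227529 + 277379 = 49850$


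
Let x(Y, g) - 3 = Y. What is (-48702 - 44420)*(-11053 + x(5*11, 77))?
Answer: 1023876390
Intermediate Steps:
x(Y, g) = 3 + Y
(-48702 - 44420)*(-11053 + x(5*11, 77)) = (-48702 - 44420)*(-11053 + (3 + 5*11)) = -93122*(-11053 + (3 + 55)) = -93122*(-11053 + 58) = -93122*(-10995) = 1023876390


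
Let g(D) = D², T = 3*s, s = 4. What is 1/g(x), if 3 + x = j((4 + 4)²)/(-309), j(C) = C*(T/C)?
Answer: 10609/97969 ≈ 0.10829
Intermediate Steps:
T = 12 (T = 3*4 = 12)
j(C) = 12 (j(C) = C*(12/C) = 12)
x = -313/103 (x = -3 + 12/(-309) = -3 + 12*(-1/309) = -3 - 4/103 = -313/103 ≈ -3.0388)
1/g(x) = 1/((-313/103)²) = 1/(97969/10609) = 10609/97969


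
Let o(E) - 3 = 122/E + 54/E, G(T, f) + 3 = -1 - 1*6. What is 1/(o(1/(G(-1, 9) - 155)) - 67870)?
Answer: -1/96907 ≈ -1.0319e-5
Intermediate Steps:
G(T, f) = -10 (G(T, f) = -3 + (-1 - 1*6) = -3 + (-1 - 6) = -3 - 7 = -10)
o(E) = 3 + 176/E (o(E) = 3 + (122/E + 54/E) = 3 + 176/E)
1/(o(1/(G(-1, 9) - 155)) - 67870) = 1/((3 + 176/(1/(-10 - 155))) - 67870) = 1/((3 + 176/(1/(-165))) - 67870) = 1/((3 + 176/(-1/165)) - 67870) = 1/((3 + 176*(-165)) - 67870) = 1/((3 - 29040) - 67870) = 1/(-29037 - 67870) = 1/(-96907) = -1/96907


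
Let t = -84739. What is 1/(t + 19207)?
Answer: -1/65532 ≈ -1.5260e-5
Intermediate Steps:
1/(t + 19207) = 1/(-84739 + 19207) = 1/(-65532) = -1/65532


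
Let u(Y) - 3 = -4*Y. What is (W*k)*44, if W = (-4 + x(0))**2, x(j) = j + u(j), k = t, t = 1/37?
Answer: 44/37 ≈ 1.1892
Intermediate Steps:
u(Y) = 3 - 4*Y
t = 1/37 ≈ 0.027027
k = 1/37 ≈ 0.027027
x(j) = 3 - 3*j (x(j) = j + (3 - 4*j) = 3 - 3*j)
W = 1 (W = (-4 + (3 - 3*0))**2 = (-4 + (3 + 0))**2 = (-4 + 3)**2 = (-1)**2 = 1)
(W*k)*44 = (1*(1/37))*44 = (1/37)*44 = 44/37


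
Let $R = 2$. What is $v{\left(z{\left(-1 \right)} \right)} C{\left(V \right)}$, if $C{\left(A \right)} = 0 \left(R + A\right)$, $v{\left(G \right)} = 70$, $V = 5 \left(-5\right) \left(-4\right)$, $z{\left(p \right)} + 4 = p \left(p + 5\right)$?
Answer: $0$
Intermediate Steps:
$z{\left(p \right)} = -4 + p \left(5 + p\right)$ ($z{\left(p \right)} = -4 + p \left(p + 5\right) = -4 + p \left(5 + p\right)$)
$V = 100$ ($V = \left(-25\right) \left(-4\right) = 100$)
$C{\left(A \right)} = 0$ ($C{\left(A \right)} = 0 \left(2 + A\right) = 0$)
$v{\left(z{\left(-1 \right)} \right)} C{\left(V \right)} = 70 \cdot 0 = 0$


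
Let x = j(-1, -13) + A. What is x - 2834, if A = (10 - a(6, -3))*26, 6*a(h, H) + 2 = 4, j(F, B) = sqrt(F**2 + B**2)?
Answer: -7748/3 + sqrt(170) ≈ -2569.6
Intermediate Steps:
j(F, B) = sqrt(B**2 + F**2)
a(h, H) = 1/3 (a(h, H) = -1/3 + (1/6)*4 = -1/3 + 2/3 = 1/3)
A = 754/3 (A = (10 - 1*1/3)*26 = (10 - 1/3)*26 = (29/3)*26 = 754/3 ≈ 251.33)
x = 754/3 + sqrt(170) (x = sqrt((-13)**2 + (-1)**2) + 754/3 = sqrt(169 + 1) + 754/3 = sqrt(170) + 754/3 = 754/3 + sqrt(170) ≈ 264.37)
x - 2834 = (754/3 + sqrt(170)) - 2834 = -7748/3 + sqrt(170)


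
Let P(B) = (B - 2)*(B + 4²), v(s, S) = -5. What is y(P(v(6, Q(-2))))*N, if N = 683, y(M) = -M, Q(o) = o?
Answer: 52591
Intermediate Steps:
P(B) = (-2 + B)*(16 + B) (P(B) = (-2 + B)*(B + 16) = (-2 + B)*(16 + B))
y(P(v(6, Q(-2))))*N = -(-32 + (-5)² + 14*(-5))*683 = -(-32 + 25 - 70)*683 = -1*(-77)*683 = 77*683 = 52591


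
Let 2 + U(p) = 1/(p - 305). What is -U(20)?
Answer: 571/285 ≈ 2.0035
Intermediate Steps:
U(p) = -2 + 1/(-305 + p) (U(p) = -2 + 1/(p - 305) = -2 + 1/(-305 + p))
-U(20) = -(611 - 2*20)/(-305 + 20) = -(611 - 40)/(-285) = -(-1)*571/285 = -1*(-571/285) = 571/285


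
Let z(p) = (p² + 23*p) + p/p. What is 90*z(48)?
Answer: 306810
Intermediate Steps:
z(p) = 1 + p² + 23*p (z(p) = (p² + 23*p) + 1 = 1 + p² + 23*p)
90*z(48) = 90*(1 + 48² + 23*48) = 90*(1 + 2304 + 1104) = 90*3409 = 306810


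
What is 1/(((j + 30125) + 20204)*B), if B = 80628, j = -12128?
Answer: 1/3080070228 ≈ 3.2467e-10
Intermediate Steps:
1/(((j + 30125) + 20204)*B) = 1/(((-12128 + 30125) + 20204)*80628) = (1/80628)/(17997 + 20204) = (1/80628)/38201 = (1/38201)*(1/80628) = 1/3080070228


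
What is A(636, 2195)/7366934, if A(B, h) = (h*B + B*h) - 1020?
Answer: 1395510/3683467 ≈ 0.37886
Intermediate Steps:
A(B, h) = -1020 + 2*B*h (A(B, h) = (B*h + B*h) - 1020 = 2*B*h - 1020 = -1020 + 2*B*h)
A(636, 2195)/7366934 = (-1020 + 2*636*2195)/7366934 = (-1020 + 2792040)*(1/7366934) = 2791020*(1/7366934) = 1395510/3683467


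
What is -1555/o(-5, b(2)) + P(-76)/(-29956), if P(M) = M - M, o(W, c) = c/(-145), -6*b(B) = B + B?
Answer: -676425/2 ≈ -3.3821e+5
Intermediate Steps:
b(B) = -B/3 (b(B) = -(B + B)/6 = -B/3)
o(W, c) = -c/145 (o(W, c) = c*(-1/145) = -c/145)
P(M) = 0
-1555/o(-5, b(2)) + P(-76)/(-29956) = -1555/((-(-1)*2/435)) + 0/(-29956) = -1555/((-1/145*(-⅔))) + 0*(-1/29956) = -1555/2/435 + 0 = -1555*435/2 + 0 = -676425/2 + 0 = -676425/2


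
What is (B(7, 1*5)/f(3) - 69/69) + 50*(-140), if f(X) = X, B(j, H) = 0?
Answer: -7001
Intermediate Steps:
(B(7, 1*5)/f(3) - 69/69) + 50*(-140) = (0/3 - 69/69) + 50*(-140) = (0*(⅓) - 69*1/69) - 7000 = (0 - 1) - 7000 = -1 - 7000 = -7001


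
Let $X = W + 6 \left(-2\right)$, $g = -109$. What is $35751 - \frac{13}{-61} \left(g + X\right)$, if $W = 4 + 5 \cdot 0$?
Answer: $\frac{2179290}{61} \approx 35726.0$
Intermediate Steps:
$W = 4$ ($W = 4 + 0 = 4$)
$X = -8$ ($X = 4 + 6 \left(-2\right) = 4 - 12 = -8$)
$35751 - \frac{13}{-61} \left(g + X\right) = 35751 - \frac{13}{-61} \left(-109 - 8\right) = 35751 - 13 \left(- \frac{1}{61}\right) \left(-117\right) = 35751 - \left(- \frac{13}{61}\right) \left(-117\right) = 35751 - \frac{1521}{61} = \frac{2179290}{61}$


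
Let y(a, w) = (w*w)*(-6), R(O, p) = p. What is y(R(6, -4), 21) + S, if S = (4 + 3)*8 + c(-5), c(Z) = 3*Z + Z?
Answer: -2610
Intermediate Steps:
c(Z) = 4*Z
y(a, w) = -6*w² (y(a, w) = w²*(-6) = -6*w²)
S = 36 (S = (4 + 3)*8 + 4*(-5) = 7*8 - 20 = 56 - 20 = 36)
y(R(6, -4), 21) + S = -6*21² + 36 = -6*441 + 36 = -2646 + 36 = -2610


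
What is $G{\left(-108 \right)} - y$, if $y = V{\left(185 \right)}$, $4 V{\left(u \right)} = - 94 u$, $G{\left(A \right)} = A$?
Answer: $\frac{8479}{2} \approx 4239.5$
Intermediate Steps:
$V{\left(u \right)} = - \frac{47 u}{2}$ ($V{\left(u \right)} = \frac{\left(-94\right) u}{4} = - \frac{47 u}{2}$)
$y = - \frac{8695}{2}$ ($y = \left(- \frac{47}{2}\right) 185 = - \frac{8695}{2} \approx -4347.5$)
$G{\left(-108 \right)} - y = -108 - - \frac{8695}{2} = -108 + \frac{8695}{2} = \frac{8479}{2}$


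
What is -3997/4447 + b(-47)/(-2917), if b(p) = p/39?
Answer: -454501702/505904061 ≈ -0.89839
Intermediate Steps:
b(p) = p/39 (b(p) = p*(1/39) = p/39)
-3997/4447 + b(-47)/(-2917) = -3997/4447 + ((1/39)*(-47))/(-2917) = -3997*1/4447 - 47/39*(-1/2917) = -3997/4447 + 47/113763 = -454501702/505904061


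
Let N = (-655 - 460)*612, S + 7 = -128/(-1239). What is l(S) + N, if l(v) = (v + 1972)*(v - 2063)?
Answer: -7291733927306/1535121 ≈ -4.7499e+6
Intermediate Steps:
S = -8545/1239 (S = -7 - 128/(-1239) = -7 - 128*(-1/1239) = -7 + 128/1239 = -8545/1239 ≈ -6.8967)
N = -682380 (N = -1115*612 = -682380)
l(v) = (-2063 + v)*(1972 + v) (l(v) = (1972 + v)*(-2063 + v) = (-2063 + v)*(1972 + v))
l(S) + N = (-4068236 + (-8545/1239)² - 91*(-8545/1239)) - 682380 = (-4068236 + 73017025/1535121 + 111085/177) - 682380 = -6244198059326/1535121 - 682380 = -7291733927306/1535121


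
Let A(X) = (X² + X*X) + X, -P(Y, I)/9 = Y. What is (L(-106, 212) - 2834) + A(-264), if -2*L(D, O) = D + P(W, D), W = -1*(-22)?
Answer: 136446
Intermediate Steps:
W = 22
P(Y, I) = -9*Y
L(D, O) = 99 - D/2 (L(D, O) = -(D - 9*22)/2 = -(D - 198)/2 = -(-198 + D)/2 = 99 - D/2)
A(X) = X + 2*X² (A(X) = (X² + X²) + X = 2*X² + X = X + 2*X²)
(L(-106, 212) - 2834) + A(-264) = ((99 - ½*(-106)) - 2834) - 264*(1 + 2*(-264)) = ((99 + 53) - 2834) - 264*(1 - 528) = (152 - 2834) - 264*(-527) = -2682 + 139128 = 136446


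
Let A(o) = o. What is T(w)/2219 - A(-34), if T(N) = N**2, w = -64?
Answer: 79542/2219 ≈ 35.846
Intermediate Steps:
T(w)/2219 - A(-34) = (-64)**2/2219 - 1*(-34) = 4096*(1/2219) + 34 = 4096/2219 + 34 = 79542/2219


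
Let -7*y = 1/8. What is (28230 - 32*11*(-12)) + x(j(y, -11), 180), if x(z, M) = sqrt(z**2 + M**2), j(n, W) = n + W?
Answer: 32454 + sqrt(101987089)/56 ≈ 32634.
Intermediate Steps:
y = -1/56 (y = -1/7/8 = -1/7*1/8 = -1/56 ≈ -0.017857)
j(n, W) = W + n
x(z, M) = sqrt(M**2 + z**2)
(28230 - 32*11*(-12)) + x(j(y, -11), 180) = (28230 - 32*11*(-12)) + sqrt(180**2 + (-11 - 1/56)**2) = (28230 - 352*(-12)) + sqrt(32400 + (-617/56)**2) = (28230 + 4224) + sqrt(32400 + 380689/3136) = 32454 + sqrt(101987089/3136) = 32454 + sqrt(101987089)/56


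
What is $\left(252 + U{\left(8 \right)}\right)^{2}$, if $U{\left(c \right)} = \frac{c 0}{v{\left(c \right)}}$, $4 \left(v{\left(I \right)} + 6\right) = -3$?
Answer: $63504$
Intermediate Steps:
$v{\left(I \right)} = - \frac{27}{4}$ ($v{\left(I \right)} = -6 + \frac{1}{4} \left(-3\right) = -6 - \frac{3}{4} = - \frac{27}{4}$)
$U{\left(c \right)} = 0$ ($U{\left(c \right)} = \frac{c 0}{- \frac{27}{4}} = 0 \left(- \frac{4}{27}\right) = 0$)
$\left(252 + U{\left(8 \right)}\right)^{2} = \left(252 + 0\right)^{2} = 252^{2} = 63504$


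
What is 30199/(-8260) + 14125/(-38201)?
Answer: -1270304499/315540260 ≈ -4.0258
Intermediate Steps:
30199/(-8260) + 14125/(-38201) = 30199*(-1/8260) + 14125*(-1/38201) = -30199/8260 - 14125/38201 = -1270304499/315540260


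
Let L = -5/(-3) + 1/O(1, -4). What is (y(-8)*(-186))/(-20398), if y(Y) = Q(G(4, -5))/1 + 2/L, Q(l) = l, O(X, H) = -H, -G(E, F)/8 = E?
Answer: -2136/7567 ≈ -0.28228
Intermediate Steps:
G(E, F) = -8*E
L = 23/12 (L = -5/(-3) + 1/(-1*(-4)) = -5*(-⅓) + 1/4 = 5/3 + 1*(¼) = 5/3 + ¼ = 23/12 ≈ 1.9167)
y(Y) = -712/23 (y(Y) = -8*4/1 + 2/(23/12) = -32*1 + 2*(12/23) = -32 + 24/23 = -712/23)
(y(-8)*(-186))/(-20398) = -712/23*(-186)/(-20398) = (132432/23)*(-1/20398) = -2136/7567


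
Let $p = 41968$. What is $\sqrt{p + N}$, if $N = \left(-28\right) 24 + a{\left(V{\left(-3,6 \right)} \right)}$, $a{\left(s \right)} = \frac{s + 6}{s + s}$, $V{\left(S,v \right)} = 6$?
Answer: $\sqrt{41297} \approx 203.22$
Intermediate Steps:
$a{\left(s \right)} = \frac{6 + s}{2 s}$
$N = -671$ ($N = \left(-28\right) 24 + \frac{6 + 6}{2 \cdot 6} = -672 + \frac{1}{2} \cdot \frac{1}{6} \cdot 12 = -672 + 1 = -671$)
$\sqrt{p + N} = \sqrt{41968 - 671} = \sqrt{41297}$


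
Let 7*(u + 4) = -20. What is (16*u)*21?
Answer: -2304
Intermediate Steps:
u = -48/7 (u = -4 + (1/7)*(-20) = -4 - 20/7 = -48/7 ≈ -6.8571)
(16*u)*21 = (16*(-48/7))*21 = -768/7*21 = -2304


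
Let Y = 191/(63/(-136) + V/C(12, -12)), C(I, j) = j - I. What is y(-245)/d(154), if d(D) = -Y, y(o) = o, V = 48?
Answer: -82075/25976 ≈ -3.1596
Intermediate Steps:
Y = -25976/335 (Y = 191/(63/(-136) + 48/(-12 - 1*12)) = 191/(63*(-1/136) + 48/(-12 - 12)) = 191/(-63/136 + 48/(-24)) = 191/(-63/136 + 48*(-1/24)) = 191/(-63/136 - 2) = 191/(-335/136) = 191*(-136/335) = -25976/335 ≈ -77.540)
d(D) = 25976/335 (d(D) = -1*(-25976/335) = 25976/335)
y(-245)/d(154) = -245/25976/335 = -245*335/25976 = -82075/25976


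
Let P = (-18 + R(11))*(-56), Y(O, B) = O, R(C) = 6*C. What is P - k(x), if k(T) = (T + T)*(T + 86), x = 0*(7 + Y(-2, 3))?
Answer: -2688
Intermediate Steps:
x = 0 (x = 0*(7 - 2) = 0*5 = 0)
P = -2688 (P = (-18 + 6*11)*(-56) = (-18 + 66)*(-56) = 48*(-56) = -2688)
k(T) = 2*T*(86 + T) (k(T) = (2*T)*(86 + T) = 2*T*(86 + T))
P - k(x) = -2688 - 2*0*(86 + 0) = -2688 - 2*0*86 = -2688 - 1*0 = -2688 + 0 = -2688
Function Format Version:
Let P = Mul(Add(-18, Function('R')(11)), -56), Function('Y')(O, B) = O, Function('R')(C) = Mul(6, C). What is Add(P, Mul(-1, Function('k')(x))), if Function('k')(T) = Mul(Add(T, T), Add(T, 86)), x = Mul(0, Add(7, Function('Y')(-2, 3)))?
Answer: -2688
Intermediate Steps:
x = 0 (x = Mul(0, Add(7, -2)) = Mul(0, 5) = 0)
P = -2688 (P = Mul(Add(-18, Mul(6, 11)), -56) = Mul(Add(-18, 66), -56) = Mul(48, -56) = -2688)
Function('k')(T) = Mul(2, T, Add(86, T)) (Function('k')(T) = Mul(Mul(2, T), Add(86, T)) = Mul(2, T, Add(86, T)))
Add(P, Mul(-1, Function('k')(x))) = Add(-2688, Mul(-1, Mul(2, 0, Add(86, 0)))) = Add(-2688, Mul(-1, Mul(2, 0, 86))) = Add(-2688, Mul(-1, 0)) = Add(-2688, 0) = -2688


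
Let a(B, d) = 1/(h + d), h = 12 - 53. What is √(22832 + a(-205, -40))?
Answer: √1849391/9 ≈ 151.10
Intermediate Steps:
h = -41
a(B, d) = 1/(-41 + d)
√(22832 + a(-205, -40)) = √(22832 + 1/(-41 - 40)) = √(22832 + 1/(-81)) = √(22832 - 1/81) = √(1849391/81) = √1849391/9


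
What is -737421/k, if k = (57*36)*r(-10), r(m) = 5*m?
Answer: 245807/34200 ≈ 7.1873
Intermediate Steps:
k = -102600 (k = (57*36)*(5*(-10)) = 2052*(-50) = -102600)
-737421/k = -737421/(-102600) = -737421*(-1/102600) = 245807/34200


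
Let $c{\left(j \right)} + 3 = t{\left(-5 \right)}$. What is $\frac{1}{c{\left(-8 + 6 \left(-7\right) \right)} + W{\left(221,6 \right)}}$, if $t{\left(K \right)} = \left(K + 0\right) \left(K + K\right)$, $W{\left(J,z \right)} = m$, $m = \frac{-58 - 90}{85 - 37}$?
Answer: $\frac{12}{527} \approx 0.02277$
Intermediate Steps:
$m = - \frac{37}{12}$ ($m = - \frac{148}{48} = \left(-148\right) \frac{1}{48} = - \frac{37}{12} \approx -3.0833$)
$W{\left(J,z \right)} = - \frac{37}{12}$
$t{\left(K \right)} = 2 K^{2}$ ($t{\left(K \right)} = K 2 K = 2 K^{2}$)
$c{\left(j \right)} = 47$ ($c{\left(j \right)} = -3 + 2 \left(-5\right)^{2} = -3 + 2 \cdot 25 = -3 + 50 = 47$)
$\frac{1}{c{\left(-8 + 6 \left(-7\right) \right)} + W{\left(221,6 \right)}} = \frac{1}{47 - \frac{37}{12}} = \frac{1}{\frac{527}{12}} = \frac{12}{527}$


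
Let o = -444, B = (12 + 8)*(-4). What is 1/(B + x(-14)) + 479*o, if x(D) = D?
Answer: -19991545/94 ≈ -2.1268e+5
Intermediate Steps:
B = -80 (B = 20*(-4) = -80)
1/(B + x(-14)) + 479*o = 1/(-80 - 14) + 479*(-444) = 1/(-94) - 212676 = -1/94 - 212676 = -19991545/94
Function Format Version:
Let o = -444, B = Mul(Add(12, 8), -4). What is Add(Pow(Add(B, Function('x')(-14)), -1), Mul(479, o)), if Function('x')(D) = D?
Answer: Rational(-19991545, 94) ≈ -2.1268e+5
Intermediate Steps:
B = -80 (B = Mul(20, -4) = -80)
Add(Pow(Add(B, Function('x')(-14)), -1), Mul(479, o)) = Add(Pow(Add(-80, -14), -1), Mul(479, -444)) = Add(Pow(-94, -1), -212676) = Add(Rational(-1, 94), -212676) = Rational(-19991545, 94)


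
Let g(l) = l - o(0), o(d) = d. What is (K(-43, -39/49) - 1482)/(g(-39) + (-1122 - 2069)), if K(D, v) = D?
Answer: 305/646 ≈ 0.47214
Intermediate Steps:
g(l) = l (g(l) = l - 1*0 = l + 0 = l)
(K(-43, -39/49) - 1482)/(g(-39) + (-1122 - 2069)) = (-43 - 1482)/(-39 + (-1122 - 2069)) = -1525/(-39 - 3191) = -1525/(-3230) = -1525*(-1/3230) = 305/646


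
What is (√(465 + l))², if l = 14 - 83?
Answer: 396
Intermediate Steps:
l = -69
(√(465 + l))² = (√(465 - 69))² = (√396)² = (6*√11)² = 396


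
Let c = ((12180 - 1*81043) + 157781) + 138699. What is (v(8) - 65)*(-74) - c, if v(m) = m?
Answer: -223399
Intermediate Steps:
c = 227617 (c = ((12180 - 81043) + 157781) + 138699 = (-68863 + 157781) + 138699 = 88918 + 138699 = 227617)
(v(8) - 65)*(-74) - c = (8 - 65)*(-74) - 1*227617 = -57*(-74) - 227617 = 4218 - 227617 = -223399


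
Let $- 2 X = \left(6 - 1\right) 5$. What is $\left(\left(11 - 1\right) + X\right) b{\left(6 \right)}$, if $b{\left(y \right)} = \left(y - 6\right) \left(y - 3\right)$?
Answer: $0$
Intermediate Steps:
$X = - \frac{25}{2}$ ($X = - \frac{\left(6 - 1\right) 5}{2} = - \frac{5 \cdot 5}{2} = \left(- \frac{1}{2}\right) 25 = - \frac{25}{2} \approx -12.5$)
$b{\left(y \right)} = \left(-6 + y\right) \left(-3 + y\right)$
$\left(\left(11 - 1\right) + X\right) b{\left(6 \right)} = \left(\left(11 - 1\right) - \frac{25}{2}\right) \left(18 + 6^{2} - 54\right) = \left(10 - \frac{25}{2}\right) \left(18 + 36 - 54\right) = \left(- \frac{5}{2}\right) 0 = 0$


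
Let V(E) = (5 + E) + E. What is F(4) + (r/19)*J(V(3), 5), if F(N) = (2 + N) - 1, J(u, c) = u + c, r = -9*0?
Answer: 5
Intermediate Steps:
r = 0
V(E) = 5 + 2*E
J(u, c) = c + u
F(N) = 1 + N
F(4) + (r/19)*J(V(3), 5) = (1 + 4) + (0/19)*(5 + (5 + 2*3)) = 5 + (0*(1/19))*(5 + (5 + 6)) = 5 + 0*(5 + 11) = 5 + 0*16 = 5 + 0 = 5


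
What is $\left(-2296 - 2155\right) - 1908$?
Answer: $-6359$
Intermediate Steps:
$\left(-2296 - 2155\right) - 1908 = -4451 - 1908 = -6359$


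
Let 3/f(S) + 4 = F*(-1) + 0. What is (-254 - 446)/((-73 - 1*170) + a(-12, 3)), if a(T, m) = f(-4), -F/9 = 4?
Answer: 22400/7773 ≈ 2.8818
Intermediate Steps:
F = -36 (F = -9*4 = -36)
f(S) = 3/32 (f(S) = 3/(-4 + (-36*(-1) + 0)) = 3/(-4 + (36 + 0)) = 3/(-4 + 36) = 3/32)
a(T, m) = 3/32
(-254 - 446)/((-73 - 1*170) + a(-12, 3)) = (-254 - 446)/((-73 - 1*170) + 3/32) = -700/((-73 - 170) + 3/32) = -700/(-243 + 3/32) = -700/(-7773/32) = -700*(-32/7773) = 22400/7773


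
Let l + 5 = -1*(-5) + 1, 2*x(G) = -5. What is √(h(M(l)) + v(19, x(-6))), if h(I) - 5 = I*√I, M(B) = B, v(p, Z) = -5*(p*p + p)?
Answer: I*√1894 ≈ 43.52*I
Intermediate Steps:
x(G) = -5/2 (x(G) = (½)*(-5) = -5/2)
l = 1 (l = -5 + (-1*(-5) + 1) = -5 + (5 + 1) = -5 + 6 = 1)
v(p, Z) = -5*p - 5*p² (v(p, Z) = -5*(p² + p) = -5*(p + p²) = -5*p - 5*p²)
h(I) = 5 + I^(3/2) (h(I) = 5 + I*√I = 5 + I^(3/2))
√(h(M(l)) + v(19, x(-6))) = √((5 + 1^(3/2)) - 5*19*(1 + 19)) = √((5 + 1) - 5*19*20) = √(6 - 1900) = √(-1894) = I*√1894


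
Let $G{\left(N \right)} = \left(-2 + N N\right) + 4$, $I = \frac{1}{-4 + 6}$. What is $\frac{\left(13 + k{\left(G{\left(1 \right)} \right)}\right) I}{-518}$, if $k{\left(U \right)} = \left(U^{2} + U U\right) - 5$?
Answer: $- \frac{13}{518} \approx -0.025097$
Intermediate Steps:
$I = \frac{1}{2} \approx 0.5$
$G{\left(N \right)} = 2 + N^{2}$ ($G{\left(N \right)} = \left(-2 + N^{2}\right) + 4 = 2 + N^{2}$)
$k{\left(U \right)} = -5 + 2 U^{2}$ ($k{\left(U \right)} = \left(U^{2} + U^{2}\right) - 5 = 2 U^{2} - 5 = -5 + 2 U^{2}$)
$\frac{\left(13 + k{\left(G{\left(1 \right)} \right)}\right) I}{-518} = \frac{\left(13 - \left(5 - 2 \left(2 + 1^{2}\right)^{2}\right)\right) \frac{1}{2}}{-518} = \left(13 - \left(5 - 2 \left(2 + 1\right)^{2}\right)\right) \frac{1}{2} \left(- \frac{1}{518}\right) = \left(13 - \left(5 - 2 \cdot 3^{2}\right)\right) \frac{1}{2} \left(- \frac{1}{518}\right) = \left(13 + \left(-5 + 2 \cdot 9\right)\right) \frac{1}{2} \left(- \frac{1}{518}\right) = \left(13 + \left(-5 + 18\right)\right) \frac{1}{2} \left(- \frac{1}{518}\right) = \left(13 + 13\right) \frac{1}{2} \left(- \frac{1}{518}\right) = 26 \cdot \frac{1}{2} \left(- \frac{1}{518}\right) = 13 \left(- \frac{1}{518}\right) = - \frac{13}{518}$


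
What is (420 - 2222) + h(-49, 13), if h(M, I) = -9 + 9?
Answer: -1802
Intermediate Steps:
h(M, I) = 0
(420 - 2222) + h(-49, 13) = (420 - 2222) + 0 = -1802 + 0 = -1802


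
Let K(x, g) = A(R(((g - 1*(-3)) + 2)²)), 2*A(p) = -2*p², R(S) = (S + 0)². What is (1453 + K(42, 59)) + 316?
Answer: -281474976708887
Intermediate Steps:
R(S) = S²
A(p) = -p² (A(p) = (-2*p²)/2 = -p²)
K(x, g) = -(5 + g)⁸ (K(x, g) = -((((g - 1*(-3)) + 2)²)²)² = -((((g + 3) + 2)²)²)² = -((((3 + g) + 2)²)²)² = -(((5 + g)²)²)² = -((5 + g)⁴)² = -(5 + g)⁸)
(1453 + K(42, 59)) + 316 = (1453 - (5 + 59)⁸) + 316 = (1453 - 1*64⁸) + 316 = (1453 - 1*281474976710656) + 316 = (1453 - 281474976710656) + 316 = -281474976709203 + 316 = -281474976708887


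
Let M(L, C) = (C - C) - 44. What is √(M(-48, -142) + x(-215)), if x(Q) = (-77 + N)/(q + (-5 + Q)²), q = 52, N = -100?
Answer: I*√25825703345/24226 ≈ 6.6335*I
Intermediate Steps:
M(L, C) = -44 (M(L, C) = 0 - 44 = -44)
x(Q) = -177/(52 + (-5 + Q)²) (x(Q) = (-77 - 100)/(52 + (-5 + Q)²) = -177/(52 + (-5 + Q)²))
√(M(-48, -142) + x(-215)) = √(-44 - 177/(52 + (-5 - 215)²)) = √(-44 - 177/(52 + (-220)²)) = √(-44 - 177/(52 + 48400)) = √(-44 - 177/48452) = √(-2132065/48452) = I*√25825703345/24226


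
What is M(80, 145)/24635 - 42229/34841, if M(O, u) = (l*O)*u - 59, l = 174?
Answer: 5329285182/66023695 ≈ 80.718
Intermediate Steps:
M(O, u) = -59 + 174*O*u (M(O, u) = (174*O)*u - 59 = 174*O*u - 59 = -59 + 174*O*u)
M(80, 145)/24635 - 42229/34841 = (-59 + 174*80*145)/24635 - 42229/34841 = (-59 + 2018400)*(1/24635) - 42229*1/34841 = 2018341*(1/24635) - 42229/34841 = 155257/1895 - 42229/34841 = 5329285182/66023695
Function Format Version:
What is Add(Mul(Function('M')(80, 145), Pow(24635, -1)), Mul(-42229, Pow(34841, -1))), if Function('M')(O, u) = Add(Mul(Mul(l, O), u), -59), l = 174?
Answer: Rational(5329285182, 66023695) ≈ 80.718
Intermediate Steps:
Function('M')(O, u) = Add(-59, Mul(174, O, u)) (Function('M')(O, u) = Add(Mul(Mul(174, O), u), -59) = Add(Mul(174, O, u), -59) = Add(-59, Mul(174, O, u)))
Add(Mul(Function('M')(80, 145), Pow(24635, -1)), Mul(-42229, Pow(34841, -1))) = Add(Mul(Add(-59, Mul(174, 80, 145)), Pow(24635, -1)), Mul(-42229, Pow(34841, -1))) = Add(Mul(Add(-59, 2018400), Rational(1, 24635)), Mul(-42229, Rational(1, 34841))) = Add(Mul(2018341, Rational(1, 24635)), Rational(-42229, 34841)) = Add(Rational(155257, 1895), Rational(-42229, 34841)) = Rational(5329285182, 66023695)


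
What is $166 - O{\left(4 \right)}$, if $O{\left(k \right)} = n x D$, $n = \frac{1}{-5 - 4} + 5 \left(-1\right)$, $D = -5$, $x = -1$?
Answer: $\frac{1724}{9} \approx 191.56$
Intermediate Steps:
$n = - \frac{46}{9}$ ($n = \frac{1}{-9} - 5 = - \frac{1}{9} - 5 = - \frac{46}{9} \approx -5.1111$)
$O{\left(k \right)} = - \frac{230}{9}$ ($O{\left(k \right)} = \left(- \frac{46}{9}\right) \left(-1\right) \left(-5\right) = \frac{46}{9} \left(-5\right) = - \frac{230}{9}$)
$166 - O{\left(4 \right)} = 166 - - \frac{230}{9} = 166 + \frac{230}{9} = \frac{1724}{9}$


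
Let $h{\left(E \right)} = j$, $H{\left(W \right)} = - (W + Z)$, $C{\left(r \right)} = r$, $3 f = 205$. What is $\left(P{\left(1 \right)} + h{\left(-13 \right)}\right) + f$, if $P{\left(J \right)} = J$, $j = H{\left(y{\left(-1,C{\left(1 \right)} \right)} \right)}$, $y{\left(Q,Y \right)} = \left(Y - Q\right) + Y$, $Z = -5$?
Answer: $\frac{214}{3} \approx 71.333$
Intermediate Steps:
$f = \frac{205}{3}$ ($f = \frac{1}{3} \cdot 205 = \frac{205}{3} \approx 68.333$)
$y{\left(Q,Y \right)} = - Q + 2 Y$
$H{\left(W \right)} = 5 - W$ ($H{\left(W \right)} = - (W - 5) = - (-5 + W) = 5 - W$)
$j = 2$ ($j = 5 - \left(\left(-1\right) \left(-1\right) + 2 \cdot 1\right) = 5 - \left(1 + 2\right) = 5 - 3 = 2$)
$h{\left(E \right)} = 2$
$\left(P{\left(1 \right)} + h{\left(-13 \right)}\right) + f = \left(1 + 2\right) + \frac{205}{3} = 3 + \frac{205}{3} = \frac{214}{3}$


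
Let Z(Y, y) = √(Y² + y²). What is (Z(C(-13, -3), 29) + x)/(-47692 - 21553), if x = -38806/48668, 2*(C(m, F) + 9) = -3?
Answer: 19403/1685007830 - √3805/138490 ≈ -0.00043389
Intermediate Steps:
C(m, F) = -21/2 (C(m, F) = -9 + (½)*(-3) = -9 - 3/2 = -21/2)
x = -19403/24334 (x = -38806*1/48668 = -19403/24334 ≈ -0.79736)
(Z(C(-13, -3), 29) + x)/(-47692 - 21553) = (√((-21/2)² + 29²) - 19403/24334)/(-47692 - 21553) = (√(441/4 + 841) - 19403/24334)/(-69245) = (√(3805/4) - 19403/24334)*(-1/69245) = (√3805/2 - 19403/24334)*(-1/69245) = (-19403/24334 + √3805/2)*(-1/69245) = 19403/1685007830 - √3805/138490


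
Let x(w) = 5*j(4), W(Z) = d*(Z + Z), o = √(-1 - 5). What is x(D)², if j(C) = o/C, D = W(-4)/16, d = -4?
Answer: -75/8 ≈ -9.3750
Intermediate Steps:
o = I*√6 (o = √(-6) = I*√6 ≈ 2.4495*I)
W(Z) = -8*Z (W(Z) = -4*(Z + Z) = -8*Z)
D = 2 (D = -8*(-4)/16 = 32*(1/16) = 2)
j(C) = I*√6/C (j(C) = (I*√6)/C = I*√6/C)
x(w) = 5*I*√6/4 (x(w) = 5*(I*√6/4) = 5*I*√6/4)
x(D)² = (5*I*√6/4)² = -75/8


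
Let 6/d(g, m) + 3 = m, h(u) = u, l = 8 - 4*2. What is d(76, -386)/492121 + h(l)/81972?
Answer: -6/191435069 ≈ -3.1342e-8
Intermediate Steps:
l = 0 (l = 8 - 8 = 0)
d(g, m) = 6/(-3 + m)
d(76, -386)/492121 + h(l)/81972 = (6/(-3 - 386))/492121 + 0/81972 = (6/(-389))*(1/492121) + 0*(1/81972) = (6*(-1/389))*(1/492121) + 0 = -6/389*1/492121 + 0 = -6/191435069 + 0 = -6/191435069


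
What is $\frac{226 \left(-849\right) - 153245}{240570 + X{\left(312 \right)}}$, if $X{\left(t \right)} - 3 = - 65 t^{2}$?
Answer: $\frac{345119}{6086787} \approx 0.0567$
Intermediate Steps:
$X{\left(t \right)} = 3 - 65 t^{2}$
$\frac{226 \left(-849\right) - 153245}{240570 + X{\left(312 \right)}} = \frac{226 \left(-849\right) - 153245}{240570 + \left(3 - 65 \cdot 312^{2}\right)} = \frac{-191874 - 153245}{240570 + \left(3 - 6327360\right)} = - \frac{345119}{240570 + \left(3 - 6327360\right)} = - \frac{345119}{240570 - 6327357} = - \frac{345119}{-6086787} = \left(-345119\right) \left(- \frac{1}{6086787}\right) = \frac{345119}{6086787}$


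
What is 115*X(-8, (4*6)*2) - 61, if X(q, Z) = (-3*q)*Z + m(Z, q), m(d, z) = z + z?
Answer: 130579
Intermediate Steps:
m(d, z) = 2*z
X(q, Z) = 2*q - 3*Z*q (X(q, Z) = (-3*q)*Z + 2*q = -3*Z*q + 2*q = 2*q - 3*Z*q)
115*X(-8, (4*6)*2) - 61 = 115*(-8*(2 - 3*4*6*2)) - 61 = 115*(-8*(2 - 72*2)) - 61 = 115*(-8*(2 - 3*48)) - 61 = 115*(-8*(2 - 144)) - 61 = 115*(-8*(-142)) - 61 = 115*1136 - 61 = 130640 - 61 = 130579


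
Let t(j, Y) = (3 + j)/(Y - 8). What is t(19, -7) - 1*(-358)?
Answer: 5348/15 ≈ 356.53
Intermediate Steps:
t(j, Y) = (3 + j)/(-8 + Y)
t(19, -7) - 1*(-358) = (3 + 19)/(-8 - 7) - 1*(-358) = 22/(-15) + 358 = -1/15*22 + 358 = -22/15 + 358 = 5348/15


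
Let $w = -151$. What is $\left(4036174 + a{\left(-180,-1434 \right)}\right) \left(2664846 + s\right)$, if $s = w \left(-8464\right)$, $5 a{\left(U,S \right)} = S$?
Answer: $15913139999752$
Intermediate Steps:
$a{\left(U,S \right)} = \frac{S}{5}$
$s = 1278064$ ($s = \left(-151\right) \left(-8464\right) = 1278064$)
$\left(4036174 + a{\left(-180,-1434 \right)}\right) \left(2664846 + s\right) = \left(4036174 + \frac{1}{5} \left(-1434\right)\right) \left(2664846 + 1278064\right) = \left(4036174 - \frac{1434}{5}\right) 3942910 = \frac{20179436}{5} \cdot 3942910 = 15913139999752$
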